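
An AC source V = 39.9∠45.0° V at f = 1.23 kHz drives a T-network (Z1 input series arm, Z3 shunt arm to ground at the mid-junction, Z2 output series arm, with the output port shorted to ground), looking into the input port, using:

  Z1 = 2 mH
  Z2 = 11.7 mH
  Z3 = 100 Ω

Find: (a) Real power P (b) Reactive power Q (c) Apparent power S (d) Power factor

Step 1 — Angular frequency: ω = 2π·f = 2π·1230 = 7728 rad/s.
Step 2 — Component impedances:
  Z1: Z = jωL = j·7728·0.002 = 0 + j15.46 Ω
  Z2: Z = jωL = j·7728·0.0117 = 0 + j90.42 Ω
  Z3: Z = R = 100 Ω
Step 3 — With the output port shorted to ground, the output series arm Z2 runs from the junction to ground; the shunt arm Z3 also runs from the junction to ground. They appear in parallel: Z3 || Z2 = 44.98 + j49.75 Ω.
Step 4 — Series with input arm Z1: Z_in = Z1 + (Z3 || Z2) = 44.98 + j65.2 Ω = 79.21∠55.4° Ω.
Step 5 — Source phasor: V = 39.9∠45.0° V = 28.21 + j28.21 V.
Step 6 — Current: I = V / Z = 0.4954 - j0.09092 A = 0.5037∠-10.4° A.
Step 7 — Complex power: S = V·I* = 11.41 + j16.54 VA.
Step 8 — Real power: P = Re(S) = 11.41 W.
Step 9 — Reactive power: Q = Im(S) = 16.54 VAR.
Step 10 — Apparent power: |S| = 20.1 VA.
Step 11 — Power factor: PF = P/|S| = 0.5679 (lagging).

(a) P = 11.41 W  (b) Q = 16.54 VAR  (c) S = 20.1 VA  (d) PF = 0.5679 (lagging)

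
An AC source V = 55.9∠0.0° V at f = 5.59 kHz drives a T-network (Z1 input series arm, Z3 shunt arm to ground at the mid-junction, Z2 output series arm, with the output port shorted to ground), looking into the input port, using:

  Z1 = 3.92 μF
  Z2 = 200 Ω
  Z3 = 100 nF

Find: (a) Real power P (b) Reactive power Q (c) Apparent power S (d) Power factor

Step 1 — Angular frequency: ω = 2π·f = 2π·5590 = 3.512e+04 rad/s.
Step 2 — Component impedances:
  Z1: Z = 1/(jωC) = -j/(ω·C) = 0 - j7.263 Ω
  Z2: Z = R = 200 Ω
  Z3: Z = 1/(jωC) = -j/(ω·C) = 0 - j284.7 Ω
Step 3 — With the output port shorted to ground, the output series arm Z2 runs from the junction to ground; the shunt arm Z3 also runs from the junction to ground. They appear in parallel: Z3 || Z2 = 133.9 - j94.07 Ω.
Step 4 — Series with input arm Z1: Z_in = Z1 + (Z3 || Z2) = 133.9 - j101.3 Ω = 167.9∠-37.1° Ω.
Step 5 — Source phasor: V = 55.9∠0.0° V = 55.9 V.
Step 6 — Current: I = V / Z = 0.2654 + j0.2009 A = 0.3329∠37.1° A.
Step 7 — Complex power: S = V·I* = 14.84 - j11.23 VA.
Step 8 — Real power: P = Re(S) = 14.84 W.
Step 9 — Reactive power: Q = Im(S) = -11.23 VAR.
Step 10 — Apparent power: |S| = 18.61 VA.
Step 11 — Power factor: PF = P/|S| = 0.7974 (leading).

(a) P = 14.84 W  (b) Q = -11.23 VAR  (c) S = 18.61 VA  (d) PF = 0.7974 (leading)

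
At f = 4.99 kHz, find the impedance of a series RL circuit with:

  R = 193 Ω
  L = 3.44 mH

Step 1 — Angular frequency: ω = 2π·f = 2π·4990 = 3.135e+04 rad/s.
Step 2 — Component impedances:
  R: Z = R = 193 Ω
  L: Z = jωL = j·3.135e+04·0.00344 = 0 + j107.9 Ω
Step 3 — Series combination: Z_total = R + L = 193 + j107.9 Ω = 221.1∠29.2° Ω.

Z = 193 + j107.9 Ω = 221.1∠29.2° Ω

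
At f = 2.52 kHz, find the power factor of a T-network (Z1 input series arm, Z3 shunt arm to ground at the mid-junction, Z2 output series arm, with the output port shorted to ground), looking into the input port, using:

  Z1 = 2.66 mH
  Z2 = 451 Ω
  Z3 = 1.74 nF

Step 1 — Angular frequency: ω = 2π·f = 2π·2520 = 1.583e+04 rad/s.
Step 2 — Component impedances:
  Z1: Z = jωL = j·1.583e+04·0.00266 = 0 + j42.12 Ω
  Z2: Z = R = 451 Ω
  Z3: Z = 1/(jωC) = -j/(ω·C) = 0 - j3.63e+04 Ω
Step 3 — With the output port shorted to ground, the output series arm Z2 runs from the junction to ground; the shunt arm Z3 also runs from the junction to ground. They appear in parallel: Z3 || Z2 = 450.9 - j5.603 Ω.
Step 4 — Series with input arm Z1: Z_in = Z1 + (Z3 || Z2) = 450.9 + j36.51 Ω = 452.4∠4.6° Ω.
Step 5 — Power factor: PF = cos(φ) = Re(Z)/|Z| = 450.9/452.4 = 0.9967.
Step 6 — Type: Im(Z) = 36.51 ⇒ lagging (phase φ = 4.6°).

PF = 0.9967 (lagging, φ = 4.6°)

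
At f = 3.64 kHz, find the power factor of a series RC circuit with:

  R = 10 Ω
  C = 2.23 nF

Step 1 — Angular frequency: ω = 2π·f = 2π·3640 = 2.287e+04 rad/s.
Step 2 — Component impedances:
  R: Z = R = 10 Ω
  C: Z = 1/(jωC) = -j/(ω·C) = 0 - j1.961e+04 Ω
Step 3 — Series combination: Z_total = R + C = 10 - j1.961e+04 Ω = 1.961e+04∠-90.0° Ω.
Step 4 — Power factor: PF = cos(φ) = Re(Z)/|Z| = 10/19607 = 0.00051.
Step 5 — Type: Im(Z) = -1.961e+04 ⇒ leading (phase φ = -90.0°).

PF = 0.00051 (leading, φ = -90.0°)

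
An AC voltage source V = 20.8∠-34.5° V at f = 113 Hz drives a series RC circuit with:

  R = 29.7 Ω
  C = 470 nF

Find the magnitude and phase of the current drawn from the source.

Step 1 — Angular frequency: ω = 2π·f = 2π·113 = 710 rad/s.
Step 2 — Component impedances:
  R: Z = R = 29.7 Ω
  C: Z = 1/(jωC) = -j/(ω·C) = 0 - j2997 Ω
Step 3 — Series combination: Z_total = R + C = 29.7 - j2997 Ω = 2997∠-89.4° Ω.
Step 4 — Source phasor: V = 20.8∠-34.5° V = 17.14 - j11.78 V.
Step 5 — Ohm's law: I = V / Z_total = (17.14 - j11.78) / (29.7 - j2997) = 0.003988 + j0.005681 A.
Step 6 — Convert to polar: |I| = 0.006941 A, ∠I = 54.9°.

I = 0.006941∠54.9° A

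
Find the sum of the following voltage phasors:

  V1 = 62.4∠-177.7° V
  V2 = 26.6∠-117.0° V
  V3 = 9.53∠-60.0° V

Step 1 — Convert each phasor to rectangular form:
  V1 = 62.4·(cos(-177.7°) + j·sin(-177.7°)) = -62.35 - j2.504 V
  V2 = 26.6·(cos(-117.0°) + j·sin(-117.0°)) = -12.08 - j23.7 V
  V3 = 9.53·(cos(-60.0°) + j·sin(-60.0°)) = 4.765 - j8.253 V
Step 2 — Sum components: V_total = -69.66 - j34.46 V.
Step 3 — Convert to polar: |V_total| = 77.72 V, ∠V_total = -153.7°.

V_total = 77.72∠-153.7° V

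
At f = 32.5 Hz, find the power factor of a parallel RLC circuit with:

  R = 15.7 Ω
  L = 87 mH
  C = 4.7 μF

Step 1 — Angular frequency: ω = 2π·f = 2π·32.5 = 204.2 rad/s.
Step 2 — Component impedances:
  R: Z = R = 15.7 Ω
  L: Z = jωL = j·204.2·0.087 = 0 + j17.77 Ω
  C: Z = 1/(jωC) = -j/(ω·C) = 0 - j1042 Ω
Step 3 — Parallel combination: 1/Z_total = 1/R + 1/L + 1/C; Z_total = 8.948 + j7.773 Ω = 11.85∠41.0° Ω.
Step 4 — Power factor: PF = cos(φ) = Re(Z)/|Z| = 8.9481/11.853 = 0.7549.
Step 5 — Type: Im(Z) = 7.773 ⇒ lagging (phase φ = 41.0°).

PF = 0.7549 (lagging, φ = 41.0°)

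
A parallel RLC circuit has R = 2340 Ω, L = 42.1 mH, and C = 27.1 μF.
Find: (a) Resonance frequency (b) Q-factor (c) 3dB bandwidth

Step 1 — Resonance: ω₀ = 1/√(LC) = 1/√(0.0421·2.71e-05) = 936.2 rad/s.
Step 2 — f₀ = ω₀/(2π) = 149 Hz.
Step 3 — Parallel Q: Q = R/(ω₀L) = 2340/(936.2·0.0421) = 59.37.
Step 4 — Bandwidth: Δω = ω₀/Q = 15.77 rad/s; BW = Δω/(2π) = 2.51 Hz.

(a) f₀ = 149 Hz  (b) Q = 59.37  (c) BW = 2.51 Hz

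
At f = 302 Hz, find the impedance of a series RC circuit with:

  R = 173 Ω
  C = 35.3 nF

Step 1 — Angular frequency: ω = 2π·f = 2π·302 = 1898 rad/s.
Step 2 — Component impedances:
  R: Z = R = 173 Ω
  C: Z = 1/(jωC) = -j/(ω·C) = 0 - j1.493e+04 Ω
Step 3 — Series combination: Z_total = R + C = 173 - j1.493e+04 Ω = 1.493e+04∠-89.3° Ω.

Z = 173 - j1.493e+04 Ω = 1.493e+04∠-89.3° Ω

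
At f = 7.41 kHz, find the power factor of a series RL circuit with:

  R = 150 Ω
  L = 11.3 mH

Step 1 — Angular frequency: ω = 2π·f = 2π·7410 = 4.656e+04 rad/s.
Step 2 — Component impedances:
  R: Z = R = 150 Ω
  L: Z = jωL = j·4.656e+04·0.0113 = 0 + j526.1 Ω
Step 3 — Series combination: Z_total = R + L = 150 + j526.1 Ω = 547.1∠74.1° Ω.
Step 4 — Power factor: PF = cos(φ) = Re(Z)/|Z| = 150/547.1 = 0.2742.
Step 5 — Type: Im(Z) = 526.1 ⇒ lagging (phase φ = 74.1°).

PF = 0.2742 (lagging, φ = 74.1°)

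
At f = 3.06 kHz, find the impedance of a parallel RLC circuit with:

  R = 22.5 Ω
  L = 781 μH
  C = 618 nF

Step 1 — Angular frequency: ω = 2π·f = 2π·3060 = 1.923e+04 rad/s.
Step 2 — Component impedances:
  R: Z = R = 22.5 Ω
  L: Z = jωL = j·1.923e+04·0.000781 = 0 + j15.02 Ω
  C: Z = 1/(jωC) = -j/(ω·C) = 0 - j84.16 Ω
Step 3 — Parallel combination: 1/Z_total = 1/R + 1/L + 1/C; Z_total = 8.944 + j11.01 Ω = 14.19∠50.9° Ω.

Z = 8.944 + j11.01 Ω = 14.19∠50.9° Ω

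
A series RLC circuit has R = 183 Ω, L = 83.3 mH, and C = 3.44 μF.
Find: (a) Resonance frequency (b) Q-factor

Step 1 — Resonance condition Im(Z)=0 gives ω₀ = 1/√(LC).
Step 2 — ω₀ = 1/√(0.0833·3.44e-06) = 1868 rad/s.
Step 3 — f₀ = ω₀/(2π) = 297.3 Hz.
Step 4 — Series Q: Q = ω₀L/R = 1868·0.0833/183 = 0.8503.

(a) f₀ = 297.3 Hz  (b) Q = 0.8503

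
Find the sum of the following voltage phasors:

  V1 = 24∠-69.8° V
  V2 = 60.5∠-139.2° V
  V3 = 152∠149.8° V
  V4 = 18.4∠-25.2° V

Step 1 — Convert each phasor to rectangular form:
  V1 = 24·(cos(-69.8°) + j·sin(-69.8°)) = 8.287 - j22.52 V
  V2 = 60.5·(cos(-139.2°) + j·sin(-139.2°)) = -45.8 - j39.53 V
  V3 = 152·(cos(149.8°) + j·sin(149.8°)) = -131.4 + j76.46 V
  V4 = 18.4·(cos(-25.2°) + j·sin(-25.2°)) = 16.65 - j7.834 V
Step 2 — Sum components: V_total = -152.2 + j6.569 V.
Step 3 — Convert to polar: |V_total| = 152.4 V, ∠V_total = 177.5°.

V_total = 152.4∠177.5° V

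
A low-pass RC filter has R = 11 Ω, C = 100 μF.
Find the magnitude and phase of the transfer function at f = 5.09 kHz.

Step 1 — Angular frequency: ω = 2π·5090 = 3.198e+04 rad/s.
Step 2 — Transfer function: H(jω) = 1/(1 + jωRC).
Step 3 — Denominator: 1 + jωRC = 1 + j·3.198e+04·11·0.0001 = 1 + j35.18.
Step 4 — H = 0.0008074 - j0.0284.
Step 5 — Magnitude: |H| = 0.02841 (-30.9 dB); phase: φ = -88.4°.

|H| = 0.02841 (-30.9 dB), φ = -88.4°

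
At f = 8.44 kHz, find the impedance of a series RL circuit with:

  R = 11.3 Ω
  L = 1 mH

Step 1 — Angular frequency: ω = 2π·f = 2π·8440 = 5.303e+04 rad/s.
Step 2 — Component impedances:
  R: Z = R = 11.3 Ω
  L: Z = jωL = j·5.303e+04·0.001 = 0 + j53.03 Ω
Step 3 — Series combination: Z_total = R + L = 11.3 + j53.03 Ω = 54.22∠78.0° Ω.

Z = 11.3 + j53.03 Ω = 54.22∠78.0° Ω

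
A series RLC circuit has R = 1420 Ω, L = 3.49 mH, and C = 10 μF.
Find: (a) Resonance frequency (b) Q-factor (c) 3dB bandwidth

Step 1 — Resonance: ω₀ = 1/√(LC) = 1/√(0.00349·1e-05) = 5353 rad/s.
Step 2 — f₀ = ω₀/(2π) = 851.9 Hz.
Step 3 — Series Q: Q = ω₀L/R = 5353·0.00349/1420 = 0.01316.
Step 4 — Bandwidth: Δω = ω₀/Q = 4.069e+05 rad/s; BW = Δω/(2π) = 6.476e+04 Hz.

(a) f₀ = 851.9 Hz  (b) Q = 0.01316  (c) BW = 6.476e+04 Hz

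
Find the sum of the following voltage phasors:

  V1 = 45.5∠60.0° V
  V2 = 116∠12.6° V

Step 1 — Convert each phasor to rectangular form:
  V1 = 45.5·(cos(60.0°) + j·sin(60.0°)) = 22.75 + j39.4 V
  V2 = 116·(cos(12.6°) + j·sin(12.6°)) = 113.2 + j25.3 V
Step 2 — Sum components: V_total = 136 + j64.71 V.
Step 3 — Convert to polar: |V_total| = 150.6 V, ∠V_total = 25.5°.

V_total = 150.6∠25.5° V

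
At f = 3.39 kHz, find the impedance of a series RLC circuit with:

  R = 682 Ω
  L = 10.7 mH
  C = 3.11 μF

Step 1 — Angular frequency: ω = 2π·f = 2π·3390 = 2.13e+04 rad/s.
Step 2 — Component impedances:
  R: Z = R = 682 Ω
  L: Z = jωL = j·2.13e+04·0.0107 = 0 + j227.9 Ω
  C: Z = 1/(jωC) = -j/(ω·C) = 0 - j15.1 Ω
Step 3 — Series combination: Z_total = R + L + C = 682 + j212.8 Ω = 714.4∠17.3° Ω.

Z = 682 + j212.8 Ω = 714.4∠17.3° Ω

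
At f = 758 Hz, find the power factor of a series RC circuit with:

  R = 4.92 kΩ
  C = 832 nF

Step 1 — Angular frequency: ω = 2π·f = 2π·758 = 4763 rad/s.
Step 2 — Component impedances:
  R: Z = R = 4920 Ω
  C: Z = 1/(jωC) = -j/(ω·C) = 0 - j252.4 Ω
Step 3 — Series combination: Z_total = R + C = 4920 - j252.4 Ω = 4926∠-2.9° Ω.
Step 4 — Power factor: PF = cos(φ) = Re(Z)/|Z| = 4920/4926.5 = 0.9987.
Step 5 — Type: Im(Z) = -252.4 ⇒ leading (phase φ = -2.9°).

PF = 0.9987 (leading, φ = -2.9°)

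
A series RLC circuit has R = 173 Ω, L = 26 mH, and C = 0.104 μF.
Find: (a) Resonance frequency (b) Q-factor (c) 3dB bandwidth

Step 1 — Resonance condition Im(Z)=0 gives ω₀ = 1/√(LC).
Step 2 — ω₀ = 1/√(0.026·1.04e-07) = 1.923e+04 rad/s.
Step 3 — f₀ = ω₀/(2π) = 3061 Hz.
Step 4 — Series Q: Q = ω₀L/R = 1.923e+04·0.026/173 = 2.89.
Step 5 — 3dB bandwidth: Δω = ω₀/Q = 6654 rad/s; BW = Δω/(2π) = 1059 Hz.

(a) f₀ = 3061 Hz  (b) Q = 2.89  (c) BW = 1059 Hz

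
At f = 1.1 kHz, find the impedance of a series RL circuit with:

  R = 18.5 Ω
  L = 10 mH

Step 1 — Angular frequency: ω = 2π·f = 2π·1100 = 6912 rad/s.
Step 2 — Component impedances:
  R: Z = R = 18.5 Ω
  L: Z = jωL = j·6912·0.01 = 0 + j69.12 Ω
Step 3 — Series combination: Z_total = R + L = 18.5 + j69.12 Ω = 71.55∠75.0° Ω.

Z = 18.5 + j69.12 Ω = 71.55∠75.0° Ω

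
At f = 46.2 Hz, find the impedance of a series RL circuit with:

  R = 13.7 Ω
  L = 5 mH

Step 1 — Angular frequency: ω = 2π·f = 2π·46.2 = 290.3 rad/s.
Step 2 — Component impedances:
  R: Z = R = 13.7 Ω
  L: Z = jωL = j·290.3·0.005 = 0 + j1.451 Ω
Step 3 — Series combination: Z_total = R + L = 13.7 + j1.451 Ω = 13.78∠6.0° Ω.

Z = 13.7 + j1.451 Ω = 13.78∠6.0° Ω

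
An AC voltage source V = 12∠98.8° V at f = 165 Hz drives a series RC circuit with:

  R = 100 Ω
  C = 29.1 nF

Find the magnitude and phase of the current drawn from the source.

Step 1 — Angular frequency: ω = 2π·f = 2π·165 = 1037 rad/s.
Step 2 — Component impedances:
  R: Z = R = 100 Ω
  C: Z = 1/(jωC) = -j/(ω·C) = 0 - j3.315e+04 Ω
Step 3 — Series combination: Z_total = R + C = 100 - j3.315e+04 Ω = 3.315e+04∠-89.8° Ω.
Step 4 — Source phasor: V = 12∠98.8° V = -1.836 + j11.86 V.
Step 5 — Ohm's law: I = V / Z_total = (-1.836 + j11.86) / (100 - j3.315e+04) = -0.0003579 - j5.43e-05 A.
Step 6 — Convert to polar: |I| = 0.000362 A, ∠I = -171.4°.

I = 0.000362∠-171.4° A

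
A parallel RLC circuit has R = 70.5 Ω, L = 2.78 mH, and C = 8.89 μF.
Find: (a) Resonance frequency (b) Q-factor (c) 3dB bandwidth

Step 1 — Resonance: ω₀ = 1/√(LC) = 1/√(0.00278·8.89e-06) = 6361 rad/s.
Step 2 — f₀ = ω₀/(2π) = 1012 Hz.
Step 3 — Parallel Q: Q = R/(ω₀L) = 70.5/(6361·0.00278) = 3.987.
Step 4 — Bandwidth: Δω = ω₀/Q = 1596 rad/s; BW = Δω/(2π) = 253.9 Hz.

(a) f₀ = 1012 Hz  (b) Q = 3.987  (c) BW = 253.9 Hz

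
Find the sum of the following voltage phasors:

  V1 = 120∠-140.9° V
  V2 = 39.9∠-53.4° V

Step 1 — Convert each phasor to rectangular form:
  V1 = 120·(cos(-140.9°) + j·sin(-140.9°)) = -93.13 - j75.68 V
  V2 = 39.9·(cos(-53.4°) + j·sin(-53.4°)) = 23.79 - j32.03 V
Step 2 — Sum components: V_total = -69.34 - j107.7 V.
Step 3 — Convert to polar: |V_total| = 128.1 V, ∠V_total = -122.8°.

V_total = 128.1∠-122.8° V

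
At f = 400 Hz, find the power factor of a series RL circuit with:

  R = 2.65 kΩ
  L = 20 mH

Step 1 — Angular frequency: ω = 2π·f = 2π·400 = 2513 rad/s.
Step 2 — Component impedances:
  R: Z = R = 2650 Ω
  L: Z = jωL = j·2513·0.02 = 0 + j50.27 Ω
Step 3 — Series combination: Z_total = R + L = 2650 + j50.27 Ω = 2650∠1.1° Ω.
Step 4 — Power factor: PF = cos(φ) = Re(Z)/|Z| = 2650/2650.5 = 0.9998.
Step 5 — Type: Im(Z) = 50.27 ⇒ lagging (phase φ = 1.1°).

PF = 0.9998 (lagging, φ = 1.1°)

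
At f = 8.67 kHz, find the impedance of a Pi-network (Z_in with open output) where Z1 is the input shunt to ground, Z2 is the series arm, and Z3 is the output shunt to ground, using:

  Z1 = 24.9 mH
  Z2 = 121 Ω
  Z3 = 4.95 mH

Step 1 — Angular frequency: ω = 2π·f = 2π·8670 = 5.448e+04 rad/s.
Step 2 — Component impedances:
  Z1: Z = jωL = j·5.448e+04·0.0249 = 0 + j1356 Ω
  Z2: Z = R = 121 Ω
  Z3: Z = jωL = j·5.448e+04·0.00495 = 0 + j269.7 Ω
Step 3 — With open output, the series arm Z2 and the output shunt Z3 appear in series to ground: Z2 + Z3 = 121 + j269.7 Ω.
Step 4 — Parallel with input shunt Z1: Z_in = Z1 || (Z2 + Z3) = 83.73 + j231.2 Ω = 245.9∠70.1° Ω.

Z = 83.73 + j231.2 Ω = 245.9∠70.1° Ω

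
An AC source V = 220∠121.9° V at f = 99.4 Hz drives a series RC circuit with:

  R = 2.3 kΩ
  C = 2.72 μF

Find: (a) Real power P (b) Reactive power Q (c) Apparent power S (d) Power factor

Step 1 — Angular frequency: ω = 2π·f = 2π·99.4 = 624.5 rad/s.
Step 2 — Component impedances:
  R: Z = R = 2300 Ω
  C: Z = 1/(jωC) = -j/(ω·C) = 0 - j588.7 Ω
Step 3 — Series combination: Z_total = R + C = 2300 - j588.7 Ω = 2374∠-14.4° Ω.
Step 4 — Source phasor: V = 220∠121.9° V = -116.3 + j186.8 V.
Step 5 — Current: I = V / Z = -0.06694 + j0.06407 A = 0.09267∠136.3° A.
Step 6 — Complex power: S = V·I* = 19.75 - j5.055 VA.
Step 7 — Real power: P = Re(S) = 19.75 W.
Step 8 — Reactive power: Q = Im(S) = -5.055 VAR.
Step 9 — Apparent power: |S| = 20.39 VA.
Step 10 — Power factor: PF = P/|S| = 0.9688 (leading).

(a) P = 19.75 W  (b) Q = -5.055 VAR  (c) S = 20.39 VA  (d) PF = 0.9688 (leading)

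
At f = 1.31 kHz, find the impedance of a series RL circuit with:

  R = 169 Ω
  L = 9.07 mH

Step 1 — Angular frequency: ω = 2π·f = 2π·1310 = 8231 rad/s.
Step 2 — Component impedances:
  R: Z = R = 169 Ω
  L: Z = jωL = j·8231·0.00907 = 0 + j74.65 Ω
Step 3 — Series combination: Z_total = R + L = 169 + j74.65 Ω = 184.8∠23.8° Ω.

Z = 169 + j74.65 Ω = 184.8∠23.8° Ω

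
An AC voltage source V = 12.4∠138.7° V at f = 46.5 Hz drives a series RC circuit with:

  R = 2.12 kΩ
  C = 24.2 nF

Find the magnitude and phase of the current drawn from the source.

Step 1 — Angular frequency: ω = 2π·f = 2π·46.5 = 292.2 rad/s.
Step 2 — Component impedances:
  R: Z = R = 2120 Ω
  C: Z = 1/(jωC) = -j/(ω·C) = 0 - j1.414e+05 Ω
Step 3 — Series combination: Z_total = R + C = 2120 - j1.414e+05 Ω = 1.414e+05∠-89.1° Ω.
Step 4 — Source phasor: V = 12.4∠138.7° V = -9.316 + j8.184 V.
Step 5 — Ohm's law: I = V / Z_total = (-9.316 + j8.184) / (2120 - j1.414e+05) = -5.884e-05 - j6.498e-05 A.
Step 6 — Convert to polar: |I| = 8.766e-05 A, ∠I = -132.2°.

I = 8.766e-05∠-132.2° A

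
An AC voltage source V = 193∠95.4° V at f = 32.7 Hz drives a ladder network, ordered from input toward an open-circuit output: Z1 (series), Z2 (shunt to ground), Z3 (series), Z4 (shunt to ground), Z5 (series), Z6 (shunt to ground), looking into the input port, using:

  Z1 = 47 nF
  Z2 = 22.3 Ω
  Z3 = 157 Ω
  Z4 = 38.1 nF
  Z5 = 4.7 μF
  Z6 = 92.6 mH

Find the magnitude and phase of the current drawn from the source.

Step 1 — Angular frequency: ω = 2π·f = 2π·32.7 = 205.5 rad/s.
Step 2 — Component impedances:
  Z1: Z = 1/(jωC) = -j/(ω·C) = 0 - j1.036e+05 Ω
  Z2: Z = R = 22.3 Ω
  Z3: Z = R = 157 Ω
  Z4: Z = 1/(jωC) = -j/(ω·C) = 0 - j1.277e+05 Ω
  Z5: Z = 1/(jωC) = -j/(ω·C) = 0 - j1036 Ω
  Z6: Z = jωL = j·205.5·0.0926 = 0 + j19.03 Ω
Step 3 — Ladder network (open output): work backward from the far end, alternating series and parallel combinations. Z_in = 22.22 - j1.036e+05 Ω = 1.036e+05∠-90.0° Ω.
Step 4 — Source phasor: V = 193∠95.4° V = -18.16 + j192.1 V.
Step 5 — Ohm's law: I = V / Z_total = (-18.16 + j192.1) / (22.22 - j1.036e+05) = -0.001855 - j0.000175 A.
Step 6 — Convert to polar: |I| = 0.001864 A, ∠I = -174.6°.

I = 0.001864∠-174.6° A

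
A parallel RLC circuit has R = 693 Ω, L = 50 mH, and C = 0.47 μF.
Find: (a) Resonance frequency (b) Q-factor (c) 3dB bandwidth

Step 1 — Resonance: ω₀ = 1/√(LC) = 1/√(0.05·4.7e-07) = 6523 rad/s.
Step 2 — f₀ = ω₀/(2π) = 1038 Hz.
Step 3 — Parallel Q: Q = R/(ω₀L) = 693/(6523·0.05) = 2.125.
Step 4 — Bandwidth: Δω = ω₀/Q = 3070 rad/s; BW = Δω/(2π) = 488.6 Hz.

(a) f₀ = 1038 Hz  (b) Q = 2.125  (c) BW = 488.6 Hz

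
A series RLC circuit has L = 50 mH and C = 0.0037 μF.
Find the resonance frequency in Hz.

Step 1 — Resonance condition Im(Z)=0 gives ω₀ = 1/√(LC).
Step 2 — ω₀ = 1/√(0.05·3.7e-09) = 7.352e+04 rad/s.
Step 3 — f₀ = ω₀/(2π) = 1.17e+04 Hz.

f₀ = 1.17e+04 Hz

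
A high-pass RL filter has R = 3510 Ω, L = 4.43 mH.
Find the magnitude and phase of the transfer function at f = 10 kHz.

Step 1 — Angular frequency: ω = 2π·1e+04 = 6.283e+04 rad/s.
Step 2 — Transfer function: H(jω) = jωL/(R + jωL).
Step 3 — Numerator jωL = j·278.3; denominator R + jωL = 3510 + j278.3.
Step 4 — H = 0.006249 + j0.07881.
Step 5 — Magnitude: |H| = 0.07905 (-22.0 dB); phase: φ = 85.5°.

|H| = 0.07905 (-22.0 dB), φ = 85.5°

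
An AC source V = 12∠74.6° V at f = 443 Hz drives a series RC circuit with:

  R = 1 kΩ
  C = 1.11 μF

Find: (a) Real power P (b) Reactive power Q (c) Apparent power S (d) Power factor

Step 1 — Angular frequency: ω = 2π·f = 2π·443 = 2783 rad/s.
Step 2 — Component impedances:
  R: Z = R = 1000 Ω
  C: Z = 1/(jωC) = -j/(ω·C) = 0 - j323.7 Ω
Step 3 — Series combination: Z_total = R + C = 1000 - j323.7 Ω = 1051∠-17.9° Ω.
Step 4 — Source phasor: V = 12∠74.6° V = 3.187 + j11.57 V.
Step 5 — Current: I = V / Z = -0.0005049 + j0.01141 A = 0.01142∠92.5° A.
Step 6 — Complex power: S = V·I* = 0.1303 - j0.04219 VA.
Step 7 — Real power: P = Re(S) = 0.1303 W.
Step 8 — Reactive power: Q = Im(S) = -0.04219 VAR.
Step 9 — Apparent power: |S| = 0.137 VA.
Step 10 — Power factor: PF = P/|S| = 0.9514 (leading).

(a) P = 0.1303 W  (b) Q = -0.04219 VAR  (c) S = 0.137 VA  (d) PF = 0.9514 (leading)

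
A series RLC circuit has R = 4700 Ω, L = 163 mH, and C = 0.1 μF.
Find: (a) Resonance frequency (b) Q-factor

Step 1 — Resonance condition Im(Z)=0 gives ω₀ = 1/√(LC).
Step 2 — ω₀ = 1/√(0.163·1e-07) = 7833 rad/s.
Step 3 — f₀ = ω₀/(2π) = 1247 Hz.
Step 4 — Series Q: Q = ω₀L/R = 7833·0.163/4700 = 0.2716.

(a) f₀ = 1247 Hz  (b) Q = 0.2716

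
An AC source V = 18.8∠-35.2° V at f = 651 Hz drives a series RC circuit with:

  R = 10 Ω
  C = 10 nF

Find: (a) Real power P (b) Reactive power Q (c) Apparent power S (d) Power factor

Step 1 — Angular frequency: ω = 2π·f = 2π·651 = 4090 rad/s.
Step 2 — Component impedances:
  R: Z = R = 10 Ω
  C: Z = 1/(jωC) = -j/(ω·C) = 0 - j2.445e+04 Ω
Step 3 — Series combination: Z_total = R + C = 10 - j2.445e+04 Ω = 2.445e+04∠-90.0° Ω.
Step 4 — Source phasor: V = 18.8∠-35.2° V = 15.36 - j10.84 V.
Step 5 — Current: I = V / Z = 0.0004435 + j0.0006282 A = 0.000769∠54.8° A.
Step 6 — Complex power: S = V·I* = 5.913e-06 - j0.01446 VA.
Step 7 — Real power: P = Re(S) = 5.913e-06 W.
Step 8 — Reactive power: Q = Im(S) = -0.01446 VAR.
Step 9 — Apparent power: |S| = 0.01446 VA.
Step 10 — Power factor: PF = P/|S| = 0.000409 (leading).

(a) P = 5.913e-06 W  (b) Q = -0.01446 VAR  (c) S = 0.01446 VA  (d) PF = 0.000409 (leading)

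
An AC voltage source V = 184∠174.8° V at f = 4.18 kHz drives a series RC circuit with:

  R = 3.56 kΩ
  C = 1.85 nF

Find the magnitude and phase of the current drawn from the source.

Step 1 — Angular frequency: ω = 2π·f = 2π·4180 = 2.626e+04 rad/s.
Step 2 — Component impedances:
  R: Z = R = 3560 Ω
  C: Z = 1/(jωC) = -j/(ω·C) = 0 - j2.058e+04 Ω
Step 3 — Series combination: Z_total = R + C = 3560 - j2.058e+04 Ω = 2.089e+04∠-80.2° Ω.
Step 4 — Source phasor: V = 184∠174.8° V = -183.2 + j16.68 V.
Step 5 — Ohm's law: I = V / Z_total = (-183.2 + j16.68) / (3560 - j2.058e+04) = -0.002282 - j0.008509 A.
Step 6 — Convert to polar: |I| = 0.008809 A, ∠I = -105.0°.

I = 0.008809∠-105.0° A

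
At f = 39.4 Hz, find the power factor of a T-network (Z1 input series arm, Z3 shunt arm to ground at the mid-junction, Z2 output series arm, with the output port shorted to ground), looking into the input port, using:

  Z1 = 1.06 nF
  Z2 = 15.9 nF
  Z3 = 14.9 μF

Step 1 — Angular frequency: ω = 2π·f = 2π·39.4 = 247.6 rad/s.
Step 2 — Component impedances:
  Z1: Z = 1/(jωC) = -j/(ω·C) = 0 - j3.811e+06 Ω
  Z2: Z = 1/(jωC) = -j/(ω·C) = 0 - j2.541e+05 Ω
  Z3: Z = 1/(jωC) = -j/(ω·C) = 0 - j271.1 Ω
Step 3 — With the output port shorted to ground, the output series arm Z2 runs from the junction to ground; the shunt arm Z3 also runs from the junction to ground. They appear in parallel: Z3 || Z2 = 0 - j270.8 Ω.
Step 4 — Series with input arm Z1: Z_in = Z1 + (Z3 || Z2) = 0 - j3.811e+06 Ω = 3.811e+06∠-90.0° Ω.
Step 5 — Power factor: PF = cos(φ) = Re(Z)/|Z| = 0/3.811e+06 = 0.
Step 6 — Type: Im(Z) = -3.811e+06 ⇒ leading (phase φ = -90.0°).

PF = 0 (leading, φ = -90.0°)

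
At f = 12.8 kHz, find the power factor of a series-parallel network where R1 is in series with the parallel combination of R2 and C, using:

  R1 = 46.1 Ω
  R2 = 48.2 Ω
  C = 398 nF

Step 1 — Angular frequency: ω = 2π·f = 2π·1.28e+04 = 8.042e+04 rad/s.
Step 2 — Component impedances:
  R1: Z = R = 46.1 Ω
  R2: Z = R = 48.2 Ω
  C: Z = 1/(jωC) = -j/(ω·C) = 0 - j31.24 Ω
Step 3 — Parallel branch: R2 || C = 1/(1/R2 + 1/C) = 14.26 - j22 Ω.
Step 4 — Series with R1: Z_total = R1 + (R2 || C) = 60.36 - j22 Ω = 64.24∠-20.0° Ω.
Step 5 — Power factor: PF = cos(φ) = Re(Z)/|Z| = 60.359/64.243 = 0.9395.
Step 6 — Type: Im(Z) = -22 ⇒ leading (phase φ = -20.0°).

PF = 0.9395 (leading, φ = -20.0°)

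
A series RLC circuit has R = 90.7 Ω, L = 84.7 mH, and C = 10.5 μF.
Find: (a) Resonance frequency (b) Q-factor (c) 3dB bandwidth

Step 1 — Resonance condition Im(Z)=0 gives ω₀ = 1/√(LC).
Step 2 — ω₀ = 1/√(0.0847·1.05e-05) = 1060 rad/s.
Step 3 — f₀ = ω₀/(2π) = 168.8 Hz.
Step 4 — Series Q: Q = ω₀L/R = 1060·0.0847/90.7 = 0.9902.
Step 5 — 3dB bandwidth: Δω = ω₀/Q = 1071 rad/s; BW = Δω/(2π) = 170.4 Hz.

(a) f₀ = 168.8 Hz  (b) Q = 0.9902  (c) BW = 170.4 Hz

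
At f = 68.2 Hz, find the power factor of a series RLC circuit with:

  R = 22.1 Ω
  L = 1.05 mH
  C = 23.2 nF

Step 1 — Angular frequency: ω = 2π·f = 2π·68.2 = 428.5 rad/s.
Step 2 — Component impedances:
  R: Z = R = 22.1 Ω
  L: Z = jωL = j·428.5·0.00105 = 0 + j0.4499 Ω
  C: Z = 1/(jωC) = -j/(ω·C) = 0 - j1.006e+05 Ω
Step 3 — Series combination: Z_total = R + L + C = 22.1 - j1.006e+05 Ω = 1.006e+05∠-90.0° Ω.
Step 4 — Power factor: PF = cos(φ) = Re(Z)/|Z| = 22.1/1.006e+05 = 0.0002197.
Step 5 — Type: Im(Z) = -1.006e+05 ⇒ leading (phase φ = -90.0°).

PF = 0.0002197 (leading, φ = -90.0°)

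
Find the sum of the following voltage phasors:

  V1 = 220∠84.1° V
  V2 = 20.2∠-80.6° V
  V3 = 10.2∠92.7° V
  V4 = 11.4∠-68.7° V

Step 1 — Convert each phasor to rectangular form:
  V1 = 220·(cos(84.1°) + j·sin(84.1°)) = 22.61 + j218.8 V
  V2 = 20.2·(cos(-80.6°) + j·sin(-80.6°)) = 3.299 - j19.93 V
  V3 = 10.2·(cos(92.7°) + j·sin(92.7°)) = -0.4805 + j10.19 V
  V4 = 11.4·(cos(-68.7°) + j·sin(-68.7°)) = 4.141 - j10.62 V
Step 2 — Sum components: V_total = 29.57 + j198.5 V.
Step 3 — Convert to polar: |V_total| = 200.7 V, ∠V_total = 81.5°.

V_total = 200.7∠81.5° V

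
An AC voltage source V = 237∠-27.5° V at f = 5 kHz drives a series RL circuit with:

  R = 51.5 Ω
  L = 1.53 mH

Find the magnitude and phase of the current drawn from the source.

Step 1 — Angular frequency: ω = 2π·f = 2π·5000 = 3.142e+04 rad/s.
Step 2 — Component impedances:
  R: Z = R = 51.5 Ω
  L: Z = jωL = j·3.142e+04·0.00153 = 0 + j48.07 Ω
Step 3 — Series combination: Z_total = R + L = 51.5 + j48.07 Ω = 70.45∠43.0° Ω.
Step 4 — Source phasor: V = 237∠-27.5° V = 210.2 - j109.4 V.
Step 5 — Ohm's law: I = V / Z_total = (210.2 - j109.4) / (51.5 + j48.07) = 1.122 - j3.172 A.
Step 6 — Convert to polar: |I| = 3.364 A, ∠I = -70.5°.

I = 3.364∠-70.5° A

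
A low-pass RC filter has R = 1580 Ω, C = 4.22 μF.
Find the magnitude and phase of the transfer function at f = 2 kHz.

Step 1 — Angular frequency: ω = 2π·2000 = 1.257e+04 rad/s.
Step 2 — Transfer function: H(jω) = 1/(1 + jωRC).
Step 3 — Denominator: 1 + jωRC = 1 + j·1.257e+04·1580·4.22e-06 = 1 + j83.79.
Step 4 — H = 0.0001424 - j0.01193.
Step 5 — Magnitude: |H| = 0.01193 (-38.5 dB); phase: φ = -89.3°.

|H| = 0.01193 (-38.5 dB), φ = -89.3°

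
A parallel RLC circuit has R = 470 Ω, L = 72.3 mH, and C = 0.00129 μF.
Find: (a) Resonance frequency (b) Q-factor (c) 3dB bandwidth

Step 1 — Resonance: ω₀ = 1/√(LC) = 1/√(0.0723·1.29e-09) = 1.035e+05 rad/s.
Step 2 — f₀ = ω₀/(2π) = 1.648e+04 Hz.
Step 3 — Parallel Q: Q = R/(ω₀L) = 470/(1.035e+05·0.0723) = 0.06278.
Step 4 — Bandwidth: Δω = ω₀/Q = 1.649e+06 rad/s; BW = Δω/(2π) = 2.625e+05 Hz.

(a) f₀ = 1.648e+04 Hz  (b) Q = 0.06278  (c) BW = 2.625e+05 Hz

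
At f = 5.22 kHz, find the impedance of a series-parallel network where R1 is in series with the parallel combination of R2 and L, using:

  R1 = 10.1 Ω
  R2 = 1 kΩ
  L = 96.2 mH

Step 1 — Angular frequency: ω = 2π·f = 2π·5220 = 3.28e+04 rad/s.
Step 2 — Component impedances:
  R1: Z = R = 10.1 Ω
  R2: Z = R = 1000 Ω
  L: Z = jωL = j·3.28e+04·0.0962 = 0 + j3155 Ω
Step 3 — Parallel branch: R2 || L = 1/(1/R2 + 1/L) = 908.7 + j288 Ω.
Step 4 — Series with R1: Z_total = R1 + (R2 || L) = 918.8 + j288 Ω = 962.9∠17.4° Ω.

Z = 918.8 + j288 Ω = 962.9∠17.4° Ω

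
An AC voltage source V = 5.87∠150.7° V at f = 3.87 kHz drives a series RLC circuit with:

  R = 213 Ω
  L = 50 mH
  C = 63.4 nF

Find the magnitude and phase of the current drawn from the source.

Step 1 — Angular frequency: ω = 2π·f = 2π·3870 = 2.432e+04 rad/s.
Step 2 — Component impedances:
  R: Z = R = 213 Ω
  L: Z = jωL = j·2.432e+04·0.05 = 0 + j1216 Ω
  C: Z = 1/(jωC) = -j/(ω·C) = 0 - j648.7 Ω
Step 3 — Series combination: Z_total = R + L + C = 213 + j567.1 Ω = 605.8∠69.4° Ω.
Step 4 — Source phasor: V = 5.87∠150.7° V = -5.119 + j2.873 V.
Step 5 — Ohm's law: I = V / Z_total = (-5.119 + j2.873) / (213 + j567.1) = 0.001468 + j0.009578 A.
Step 6 — Convert to polar: |I| = 0.009689 A, ∠I = 81.3°.

I = 0.009689∠81.3° A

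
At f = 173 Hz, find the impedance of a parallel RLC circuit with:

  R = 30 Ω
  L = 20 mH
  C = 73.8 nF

Step 1 — Angular frequency: ω = 2π·f = 2π·173 = 1087 rad/s.
Step 2 — Component impedances:
  R: Z = R = 30 Ω
  L: Z = jωL = j·1087·0.02 = 0 + j21.74 Ω
  C: Z = 1/(jωC) = -j/(ω·C) = 0 - j1.247e+04 Ω
Step 3 — Parallel combination: 1/Z_total = 1/R + 1/L + 1/C; Z_total = 10.35 + j14.26 Ω = 17.62∠54.0° Ω.

Z = 10.35 + j14.26 Ω = 17.62∠54.0° Ω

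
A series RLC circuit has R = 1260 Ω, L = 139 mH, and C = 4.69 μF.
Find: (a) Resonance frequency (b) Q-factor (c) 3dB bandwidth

Step 1 — Resonance: ω₀ = 1/√(LC) = 1/√(0.139·4.69e-06) = 1239 rad/s.
Step 2 — f₀ = ω₀/(2π) = 197.1 Hz.
Step 3 — Series Q: Q = ω₀L/R = 1239·0.139/1260 = 0.1366.
Step 4 — Bandwidth: Δω = ω₀/Q = 9065 rad/s; BW = Δω/(2π) = 1443 Hz.

(a) f₀ = 197.1 Hz  (b) Q = 0.1366  (c) BW = 1443 Hz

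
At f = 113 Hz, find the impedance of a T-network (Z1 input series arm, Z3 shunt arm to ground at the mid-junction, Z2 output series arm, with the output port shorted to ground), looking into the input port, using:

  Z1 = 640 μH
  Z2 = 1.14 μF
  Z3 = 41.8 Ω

Step 1 — Angular frequency: ω = 2π·f = 2π·113 = 710 rad/s.
Step 2 — Component impedances:
  Z1: Z = jωL = j·710·0.00064 = 0 + j0.4544 Ω
  Z2: Z = 1/(jωC) = -j/(ω·C) = 0 - j1235 Ω
  Z3: Z = R = 41.8 Ω
Step 3 — With the output port shorted to ground, the output series arm Z2 runs from the junction to ground; the shunt arm Z3 also runs from the junction to ground. They appear in parallel: Z3 || Z2 = 41.75 - j1.413 Ω.
Step 4 — Series with input arm Z1: Z_in = Z1 + (Z3 || Z2) = 41.75 - j0.9582 Ω = 41.76∠-1.3° Ω.

Z = 41.75 - j0.9582 Ω = 41.76∠-1.3° Ω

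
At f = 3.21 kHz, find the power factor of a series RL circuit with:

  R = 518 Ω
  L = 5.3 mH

Step 1 — Angular frequency: ω = 2π·f = 2π·3210 = 2.017e+04 rad/s.
Step 2 — Component impedances:
  R: Z = R = 518 Ω
  L: Z = jωL = j·2.017e+04·0.0053 = 0 + j106.9 Ω
Step 3 — Series combination: Z_total = R + L = 518 + j106.9 Ω = 528.9∠11.7° Ω.
Step 4 — Power factor: PF = cos(φ) = Re(Z)/|Z| = 518/528.9 = 0.9794.
Step 5 — Type: Im(Z) = 106.9 ⇒ lagging (phase φ = 11.7°).

PF = 0.9794 (lagging, φ = 11.7°)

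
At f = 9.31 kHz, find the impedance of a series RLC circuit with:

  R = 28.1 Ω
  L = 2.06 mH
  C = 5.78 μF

Step 1 — Angular frequency: ω = 2π·f = 2π·9310 = 5.85e+04 rad/s.
Step 2 — Component impedances:
  R: Z = R = 28.1 Ω
  L: Z = jωL = j·5.85e+04·0.00206 = 0 + j120.5 Ω
  C: Z = 1/(jωC) = -j/(ω·C) = 0 - j2.958 Ω
Step 3 — Series combination: Z_total = R + L + C = 28.1 + j117.5 Ω = 120.9∠76.6° Ω.

Z = 28.1 + j117.5 Ω = 120.9∠76.6° Ω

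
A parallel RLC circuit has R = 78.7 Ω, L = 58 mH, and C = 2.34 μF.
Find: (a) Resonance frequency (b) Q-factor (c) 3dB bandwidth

Step 1 — Resonance: ω₀ = 1/√(LC) = 1/√(0.058·2.34e-06) = 2714 rad/s.
Step 2 — f₀ = ω₀/(2π) = 432 Hz.
Step 3 — Parallel Q: Q = R/(ω₀L) = 78.7/(2714·0.058) = 0.4999.
Step 4 — Bandwidth: Δω = ω₀/Q = 5430 rad/s; BW = Δω/(2π) = 864.2 Hz.

(a) f₀ = 432 Hz  (b) Q = 0.4999  (c) BW = 864.2 Hz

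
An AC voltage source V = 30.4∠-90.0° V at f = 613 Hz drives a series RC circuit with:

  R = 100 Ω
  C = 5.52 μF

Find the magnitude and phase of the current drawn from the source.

Step 1 — Angular frequency: ω = 2π·f = 2π·613 = 3852 rad/s.
Step 2 — Component impedances:
  R: Z = R = 100 Ω
  C: Z = 1/(jωC) = -j/(ω·C) = 0 - j47.03 Ω
Step 3 — Series combination: Z_total = R + C = 100 - j47.03 Ω = 110.5∠-25.2° Ω.
Step 4 — Source phasor: V = 30.4∠-90.0° V = 0 - j30.4 V.
Step 5 — Ohm's law: I = V / Z_total = (0 - j30.4) / (100 - j47.03) = 0.1171 - j0.2489 A.
Step 6 — Convert to polar: |I| = 0.2751 A, ∠I = -64.8°.

I = 0.2751∠-64.8° A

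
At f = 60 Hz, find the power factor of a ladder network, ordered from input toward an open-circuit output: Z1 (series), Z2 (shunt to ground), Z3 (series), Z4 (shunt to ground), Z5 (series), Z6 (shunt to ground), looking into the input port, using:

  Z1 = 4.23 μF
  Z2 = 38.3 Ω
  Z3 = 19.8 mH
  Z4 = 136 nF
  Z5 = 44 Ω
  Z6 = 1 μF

Step 1 — Angular frequency: ω = 2π·f = 2π·60 = 377 rad/s.
Step 2 — Component impedances:
  Z1: Z = 1/(jωC) = -j/(ω·C) = 0 - j627.1 Ω
  Z2: Z = R = 38.3 Ω
  Z3: Z = jωL = j·377·0.0198 = 0 + j7.464 Ω
  Z4: Z = 1/(jωC) = -j/(ω·C) = 0 - j1.95e+04 Ω
  Z5: Z = R = 44 Ω
  Z6: Z = 1/(jωC) = -j/(ω·C) = 0 - j2653 Ω
Step 3 — Ladder network (open output): work backward from the far end, alternating series and parallel combinations. Z_in = 38.28 - j627.7 Ω = 628.9∠-86.5° Ω.
Step 4 — Power factor: PF = cos(φ) = Re(Z)/|Z| = 38.28/628.9 = 0.06087.
Step 5 — Type: Im(Z) = -627.7 ⇒ leading (phase φ = -86.5°).

PF = 0.06087 (leading, φ = -86.5°)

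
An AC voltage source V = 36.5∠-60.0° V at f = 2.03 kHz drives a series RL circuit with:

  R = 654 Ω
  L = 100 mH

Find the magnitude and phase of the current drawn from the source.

Step 1 — Angular frequency: ω = 2π·f = 2π·2030 = 1.275e+04 rad/s.
Step 2 — Component impedances:
  R: Z = R = 654 Ω
  L: Z = jωL = j·1.275e+04·0.1 = 0 + j1275 Ω
Step 3 — Series combination: Z_total = R + L = 654 + j1275 Ω = 1433∠62.9° Ω.
Step 4 — Source phasor: V = 36.5∠-60.0° V = 18.25 - j31.61 V.
Step 5 — Ohm's law: I = V / Z_total = (18.25 - j31.61) / (654 + j1275) = -0.01381 - j0.02139 A.
Step 6 — Convert to polar: |I| = 0.02546 A, ∠I = -122.9°.

I = 0.02546∠-122.9° A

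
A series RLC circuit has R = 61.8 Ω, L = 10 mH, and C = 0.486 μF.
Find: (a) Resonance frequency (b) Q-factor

Step 1 — Resonance condition Im(Z)=0 gives ω₀ = 1/√(LC).
Step 2 — ω₀ = 1/√(0.01·4.86e-07) = 1.434e+04 rad/s.
Step 3 — f₀ = ω₀/(2π) = 2283 Hz.
Step 4 — Series Q: Q = ω₀L/R = 1.434e+04·0.01/61.8 = 2.321.

(a) f₀ = 2283 Hz  (b) Q = 2.321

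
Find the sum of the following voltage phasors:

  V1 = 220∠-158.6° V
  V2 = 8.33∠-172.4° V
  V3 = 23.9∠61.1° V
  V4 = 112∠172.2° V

Step 1 — Convert each phasor to rectangular form:
  V1 = 220·(cos(-158.6°) + j·sin(-158.6°)) = -204.8 - j80.27 V
  V2 = 8.33·(cos(-172.4°) + j·sin(-172.4°)) = -8.257 - j1.102 V
  V3 = 23.9·(cos(61.1°) + j·sin(61.1°)) = 11.55 + j20.92 V
  V4 = 112·(cos(172.2°) + j·sin(172.2°)) = -111 + j15.2 V
Step 2 — Sum components: V_total = -312.5 - j45.25 V.
Step 3 — Convert to polar: |V_total| = 315.8 V, ∠V_total = -171.8°.

V_total = 315.8∠-171.8° V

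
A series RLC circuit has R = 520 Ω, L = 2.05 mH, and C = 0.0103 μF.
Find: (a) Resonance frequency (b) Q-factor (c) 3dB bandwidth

Step 1 — Resonance condition Im(Z)=0 gives ω₀ = 1/√(LC).
Step 2 — ω₀ = 1/√(0.00205·1.03e-08) = 2.176e+05 rad/s.
Step 3 — f₀ = ω₀/(2π) = 3.464e+04 Hz.
Step 4 — Series Q: Q = ω₀L/R = 2.176e+05·0.00205/520 = 0.8579.
Step 5 — 3dB bandwidth: Δω = ω₀/Q = 2.537e+05 rad/s; BW = Δω/(2π) = 4.037e+04 Hz.

(a) f₀ = 3.464e+04 Hz  (b) Q = 0.8579  (c) BW = 4.037e+04 Hz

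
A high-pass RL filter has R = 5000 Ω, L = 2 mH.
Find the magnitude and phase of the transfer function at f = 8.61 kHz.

Step 1 — Angular frequency: ω = 2π·8610 = 5.41e+04 rad/s.
Step 2 — Transfer function: H(jω) = jωL/(R + jωL).
Step 3 — Numerator jωL = j·108.2; denominator R + jωL = 5000 + j108.2.
Step 4 — H = 0.000468 + j0.02163.
Step 5 — Magnitude: |H| = 0.02163 (-33.3 dB); phase: φ = 88.8°.

|H| = 0.02163 (-33.3 dB), φ = 88.8°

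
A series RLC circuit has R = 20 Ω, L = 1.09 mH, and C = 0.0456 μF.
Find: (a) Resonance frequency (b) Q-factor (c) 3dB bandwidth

Step 1 — Resonance condition Im(Z)=0 gives ω₀ = 1/√(LC).
Step 2 — ω₀ = 1/√(0.00109·4.56e-08) = 1.418e+05 rad/s.
Step 3 — f₀ = ω₀/(2π) = 2.257e+04 Hz.
Step 4 — Series Q: Q = ω₀L/R = 1.418e+05·0.00109/20 = 7.73.
Step 5 — 3dB bandwidth: Δω = ω₀/Q = 1.835e+04 rad/s; BW = Δω/(2π) = 2920 Hz.

(a) f₀ = 2.257e+04 Hz  (b) Q = 7.73  (c) BW = 2920 Hz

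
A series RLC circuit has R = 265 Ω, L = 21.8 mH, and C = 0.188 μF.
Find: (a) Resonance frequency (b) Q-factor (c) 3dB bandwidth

Step 1 — Resonance condition Im(Z)=0 gives ω₀ = 1/√(LC).
Step 2 — ω₀ = 1/√(0.0218·1.88e-07) = 1.562e+04 rad/s.
Step 3 — f₀ = ω₀/(2π) = 2486 Hz.
Step 4 — Series Q: Q = ω₀L/R = 1.562e+04·0.0218/265 = 1.285.
Step 5 — 3dB bandwidth: Δω = ω₀/Q = 1.216e+04 rad/s; BW = Δω/(2π) = 1935 Hz.

(a) f₀ = 2486 Hz  (b) Q = 1.285  (c) BW = 1935 Hz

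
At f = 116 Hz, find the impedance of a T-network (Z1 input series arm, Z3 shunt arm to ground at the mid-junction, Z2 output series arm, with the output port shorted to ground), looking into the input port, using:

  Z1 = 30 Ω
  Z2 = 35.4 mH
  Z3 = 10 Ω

Step 1 — Angular frequency: ω = 2π·f = 2π·116 = 728.8 rad/s.
Step 2 — Component impedances:
  Z1: Z = R = 30 Ω
  Z2: Z = jωL = j·728.8·0.0354 = 0 + j25.8 Ω
  Z3: Z = R = 10 Ω
Step 3 — With the output port shorted to ground, the output series arm Z2 runs from the junction to ground; the shunt arm Z3 also runs from the junction to ground. They appear in parallel: Z3 || Z2 = 8.694 + j3.37 Ω.
Step 4 — Series with input arm Z1: Z_in = Z1 + (Z3 || Z2) = 38.69 + j3.37 Ω = 38.84∠5.0° Ω.

Z = 38.69 + j3.37 Ω = 38.84∠5.0° Ω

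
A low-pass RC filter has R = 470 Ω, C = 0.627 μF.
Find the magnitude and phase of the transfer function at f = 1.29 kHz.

Step 1 — Angular frequency: ω = 2π·1290 = 8105 rad/s.
Step 2 — Transfer function: H(jω) = 1/(1 + jωRC).
Step 3 — Denominator: 1 + jωRC = 1 + j·8105·470·6.27e-07 = 1 + j2.389.
Step 4 — H = 0.1491 - j0.3562.
Step 5 — Magnitude: |H| = 0.3862 (-8.3 dB); phase: φ = -67.3°.

|H| = 0.3862 (-8.3 dB), φ = -67.3°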